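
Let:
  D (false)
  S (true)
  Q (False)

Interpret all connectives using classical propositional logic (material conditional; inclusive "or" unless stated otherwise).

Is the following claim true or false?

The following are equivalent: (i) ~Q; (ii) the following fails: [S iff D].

This is ¬Q ↔ ¬(S ↔ D).

¬Q = ¬F = T
S ↔ D = T ↔ F = F
¬(S ↔ D) = ¬F = T
¬Q ↔ ¬(S ↔ D) = T ↔ T = T

The statement is true.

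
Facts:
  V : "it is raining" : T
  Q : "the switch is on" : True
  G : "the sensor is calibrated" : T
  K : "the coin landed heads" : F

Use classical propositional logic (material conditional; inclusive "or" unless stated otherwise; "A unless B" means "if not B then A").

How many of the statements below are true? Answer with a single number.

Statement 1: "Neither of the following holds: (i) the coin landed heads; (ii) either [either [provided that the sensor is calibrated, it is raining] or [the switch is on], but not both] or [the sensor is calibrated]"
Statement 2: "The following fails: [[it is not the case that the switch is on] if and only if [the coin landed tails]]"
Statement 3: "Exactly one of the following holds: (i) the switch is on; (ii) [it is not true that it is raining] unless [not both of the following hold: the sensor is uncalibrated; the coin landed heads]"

Statement 1: In symbols: K ↓ (((G → V) ⊕ Q) ∨ G)

G → V = T → T = T
(G → V) ⊕ Q = T ⊕ T = F
((G → V) ⊕ Q) ∨ G = F ∨ T = T
K ↓ (((G → V) ⊕ Q) ∨ G) = F ↓ T = F
Thus Statement 1 is false.

Statement 2: Formalization: ¬(¬Q ↔ ¬K)

¬Q = ¬T = F
¬K = ¬F = T
¬Q ↔ ¬K = F ↔ T = F
¬(¬Q ↔ ¬K) = ¬F = T
Thus Statement 2 is true.

Statement 3: In symbols: Q ⊕ (¬V ∨ (¬G ↑ K))

¬V = ¬T = F
¬G = ¬T = F
¬G ↑ K = F ↑ F = T
¬V ∨ (¬G ↑ K) = F ∨ T = T
Q ⊕ (¬V ∨ (¬G ↑ K)) = T ⊕ T = F
Hence Statement 3 is false.

Count: 1.

1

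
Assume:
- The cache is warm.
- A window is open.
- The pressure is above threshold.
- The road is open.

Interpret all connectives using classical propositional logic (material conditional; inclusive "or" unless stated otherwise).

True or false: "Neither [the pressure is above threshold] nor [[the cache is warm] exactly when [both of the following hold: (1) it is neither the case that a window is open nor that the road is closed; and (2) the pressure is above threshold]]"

The statement is false.

Let R = "the pressure is above threshold" (T), P = "the cache is warm" (T), Q = "a window is open" (T), S = "the road is closed" (F).
This is R ↓ (P ↔ ((Q ↓ S) ∧ R)).

Q ↓ S = T ↓ F = F
(Q ↓ S) ∧ R = F ∧ T = F
P ↔ ((Q ↓ S) ∧ R) = T ↔ F = F
R ↓ (P ↔ ((Q ↓ S) ∧ R)) = T ↓ F = F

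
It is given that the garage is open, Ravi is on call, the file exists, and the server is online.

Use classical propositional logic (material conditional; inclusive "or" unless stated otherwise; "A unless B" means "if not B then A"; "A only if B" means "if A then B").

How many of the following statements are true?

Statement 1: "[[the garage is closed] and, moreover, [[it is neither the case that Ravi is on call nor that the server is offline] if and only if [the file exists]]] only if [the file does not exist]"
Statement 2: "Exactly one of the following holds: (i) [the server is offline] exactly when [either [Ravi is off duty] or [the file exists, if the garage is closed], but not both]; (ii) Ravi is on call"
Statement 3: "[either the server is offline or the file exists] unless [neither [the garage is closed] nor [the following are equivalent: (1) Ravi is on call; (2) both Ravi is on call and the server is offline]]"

3

Let P = "the garage is closed" (False), Q = "Ravi is on call" (True), S = "the server is online" (True), R = "the file exists" (True).

Statement 1: In symbols: (P and ((Q nor not S) iff R)) -> not R

not S = not True = False
Q nor not S = True nor False = False
(Q nor not S) iff R = False iff True = False
P and ((Q nor not S) iff R) = False and False = False
not R = not True = False
(P and ((Q nor not S) iff R)) -> not R = False -> False = True
Thus Statement 1 is true.

Statement 2: Parsed as (not S iff (not Q xor (P -> R))) xor Q

not S = not True = False
not Q = not True = False
P -> R = False -> True = True
not Q xor (P -> R) = False xor True = True
not S iff (not Q xor (P -> R)) = False iff True = False
(not S iff (not Q xor (P -> R))) xor Q = False xor True = True
So Statement 2 is true.

Statement 3: Formalization: (not S or R) or (P nor (Q iff (Q and not S)))

not S = not True = False
not S or R = False or True = True
not S = not True = False
Q and not S = True and False = False
Q iff (Q and not S) = True iff False = False
P nor (Q iff (Q and not S)) = False nor False = True
(not S or R) or (P nor (Q iff (Q and not S))) = True or True = True
Hence Statement 3 is true.

3 of the 3 statements are true (Statement 1, Statement 2, Statement 3).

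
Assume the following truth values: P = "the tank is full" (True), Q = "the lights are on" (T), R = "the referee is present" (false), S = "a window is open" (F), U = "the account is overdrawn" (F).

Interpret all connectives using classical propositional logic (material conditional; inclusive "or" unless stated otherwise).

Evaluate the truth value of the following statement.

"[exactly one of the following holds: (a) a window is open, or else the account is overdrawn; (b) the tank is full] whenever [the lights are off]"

The statement is true.

This is ¬Q → ((S ∨ U) ⊕ P).

¬Q = ¬T = F
S ∨ U = F ∨ F = F
(S ∨ U) ⊕ P = F ⊕ T = T
¬Q → ((S ∨ U) ⊕ P) = F → T = T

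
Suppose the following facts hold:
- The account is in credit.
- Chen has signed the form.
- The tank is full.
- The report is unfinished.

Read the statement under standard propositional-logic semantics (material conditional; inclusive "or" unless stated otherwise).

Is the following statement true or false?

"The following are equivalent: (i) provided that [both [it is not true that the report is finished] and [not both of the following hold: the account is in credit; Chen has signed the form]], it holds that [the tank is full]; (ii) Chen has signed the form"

The statement is true.

Let Q = "the report is finished" (False), N = "the account is overdrawn" (False), M = "Chen has signed the form" (True), L = "the tank is full" (True).
Parsed as ((not Q and (not N nand M)) -> L) iff M

not Q = not False = True
not N = not False = True
not N nand M = True nand True = False
not Q and (not N nand M) = True and False = False
(not Q and (not N nand M)) -> L = False -> True = True
((not Q and (not N nand M)) -> L) iff M = True iff True = True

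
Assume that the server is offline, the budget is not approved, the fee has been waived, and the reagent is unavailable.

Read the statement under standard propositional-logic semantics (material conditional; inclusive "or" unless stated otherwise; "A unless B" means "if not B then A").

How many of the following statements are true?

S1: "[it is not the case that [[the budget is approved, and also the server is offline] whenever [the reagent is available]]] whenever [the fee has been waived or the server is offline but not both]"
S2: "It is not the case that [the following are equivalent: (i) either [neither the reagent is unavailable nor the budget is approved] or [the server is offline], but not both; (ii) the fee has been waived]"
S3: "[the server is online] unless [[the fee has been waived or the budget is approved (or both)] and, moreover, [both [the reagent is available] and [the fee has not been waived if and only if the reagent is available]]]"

1

Let H = "the fee has been waived" (True), D = "the server is online" (False), U = "the reagent is available" (False), M = "the budget is approved" (False).

S1: This is (H xor not D) -> not (U -> (M and not D)).

not D = not False = True
H xor not D = True xor True = False
not D = not False = True
M and not D = False and True = False
U -> (M and not D) = False -> False = True
not (U -> (M and not D)) = not True = False
(H xor not D) -> not (U -> (M and not D)) = False -> False = True
So S1 is true.

S2: In symbols: not (((not U nor M) xor not D) iff H)

not U = not False = True
not U nor M = True nor False = False
not D = not False = True
(not U nor M) xor not D = False xor True = True
((not U nor M) xor not D) iff H = True iff True = True
not (((not U nor M) xor not D) iff H) = not True = False
Thus S2 is false.

S3: In symbols: D or ((H or M) and (U and (not H iff U)))

H or M = True or False = True
not H = not True = False
not H iff U = False iff False = True
U and (not H iff U) = False and True = False
(H or M) and (U and (not H iff U)) = True and False = False
D or ((H or M) and (U and (not H iff U))) = False or False = False
Hence S3 is false.

1 of the 3 statements is true.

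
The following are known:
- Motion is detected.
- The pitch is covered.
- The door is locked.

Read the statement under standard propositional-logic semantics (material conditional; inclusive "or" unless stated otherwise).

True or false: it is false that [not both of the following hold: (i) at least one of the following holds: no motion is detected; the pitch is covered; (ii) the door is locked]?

true

Let P = "motion is detected" (T), Q = "the pitch is covered" (T), R = "the door is locked" (T).
Formalization: ¬((¬P ∨ Q) ↑ R)

¬P = ¬T = F
¬P ∨ Q = F ∨ T = T
(¬P ∨ Q) ↑ R = T ↑ T = F
¬((¬P ∨ Q) ↑ R) = ¬F = T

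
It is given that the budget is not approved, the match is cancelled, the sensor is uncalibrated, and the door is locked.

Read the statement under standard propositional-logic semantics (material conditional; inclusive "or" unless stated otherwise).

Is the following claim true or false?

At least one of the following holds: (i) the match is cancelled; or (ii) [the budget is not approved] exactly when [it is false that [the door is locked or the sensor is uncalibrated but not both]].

Let Q = "the match is cancelled" (T), S = "the budget is approved" (F), P = "the door is locked" (T), W = "the sensor is calibrated" (F).
Parsed as Q ∨ (¬S ↔ ¬(P ⊕ ¬W))

¬S = ¬F = T
¬W = ¬F = T
P ⊕ ¬W = T ⊕ T = F
¬(P ⊕ ¬W) = ¬F = T
¬S ↔ ¬(P ⊕ ¬W) = T ↔ T = T
Q ∨ (¬S ↔ ¬(P ⊕ ¬W)) = T ∨ T = T

true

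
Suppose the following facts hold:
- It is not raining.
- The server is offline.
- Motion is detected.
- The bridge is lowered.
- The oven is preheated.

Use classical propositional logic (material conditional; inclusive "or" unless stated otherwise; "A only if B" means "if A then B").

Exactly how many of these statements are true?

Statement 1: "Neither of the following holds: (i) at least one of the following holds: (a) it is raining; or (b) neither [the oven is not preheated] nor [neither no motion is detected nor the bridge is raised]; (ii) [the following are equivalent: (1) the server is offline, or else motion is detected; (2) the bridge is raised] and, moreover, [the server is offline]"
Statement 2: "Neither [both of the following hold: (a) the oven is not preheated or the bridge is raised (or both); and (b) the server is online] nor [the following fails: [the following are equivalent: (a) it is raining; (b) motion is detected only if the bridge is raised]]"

2

Let P = "it is raining" (False), U = "the oven is preheated" (True), R = "motion is detected" (True), S = "the bridge is raised" (False), Q = "the server is online" (False).

Statement 1: This is (P or (not U nor (not R nor S))) nor (((not Q or R) iff S) and not Q).

not U = not True = False
not R = not True = False
not R nor S = False nor False = True
not U nor (not R nor S) = False nor True = False
P or (not U nor (not R nor S)) = False or False = False
not Q = not False = True
not Q or R = True or True = True
(not Q or R) iff S = True iff False = False
not Q = not False = True
((not Q or R) iff S) and not Q = False and True = False
(P or (not U nor (not R nor S))) nor (((not Q or R) iff S) and not Q) = False nor False = True
Hence Statement 1 is true.

Statement 2: Formalization: ((not U or S) and Q) nor not (P iff (R -> S))

not U = not True = False
not U or S = False or False = False
(not U or S) and Q = False and False = False
R -> S = True -> False = False
P iff (R -> S) = False iff False = True
not (P iff (R -> S)) = not True = False
((not U or S) and Q) nor not (P iff (R -> S)) = False nor False = True
Thus Statement 2 is true.

2 of the 2 statements are true.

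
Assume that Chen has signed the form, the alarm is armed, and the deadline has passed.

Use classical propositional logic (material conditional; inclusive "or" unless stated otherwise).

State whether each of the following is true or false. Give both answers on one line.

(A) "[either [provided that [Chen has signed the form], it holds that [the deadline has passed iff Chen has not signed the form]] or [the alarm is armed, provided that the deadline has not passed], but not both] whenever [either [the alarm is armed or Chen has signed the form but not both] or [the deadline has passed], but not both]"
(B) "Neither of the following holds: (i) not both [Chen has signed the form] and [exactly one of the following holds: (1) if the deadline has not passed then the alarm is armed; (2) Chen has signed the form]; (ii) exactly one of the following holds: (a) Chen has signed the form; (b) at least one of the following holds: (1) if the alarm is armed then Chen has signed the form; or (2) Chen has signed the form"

(A) T / (B) F

Let Q = "the alarm is armed" (True), P = "Chen has signed the form" (True), R = "the deadline has passed" (True).

(A): Parsed as ((Q xor P) xor R) -> ((P -> (R iff not P)) xor (not R -> Q))

Q xor P = True xor True = False
(Q xor P) xor R = False xor True = True
not P = not True = False
R iff not P = True iff False = False
P -> (R iff not P) = True -> False = False
not R = not True = False
not R -> Q = False -> True = True
(P -> (R iff not P)) xor (not R -> Q) = False xor True = True
((Q xor P) xor R) -> ((P -> (R iff not P)) xor (not R -> Q)) = True -> True = True
So (A) is true.

(B): In symbols: (P nand ((not R -> Q) xor P)) nor (P xor ((Q -> P) or P))

not R = not True = False
not R -> Q = False -> True = True
(not R -> Q) xor P = True xor True = False
P nand ((not R -> Q) xor P) = True nand False = True
Q -> P = True -> True = True
(Q -> P) or P = True or True = True
P xor ((Q -> P) or P) = True xor True = False
(P nand ((not R -> Q) xor P)) nor (P xor ((Q -> P) or P)) = True nor False = False
Thus (B) is false.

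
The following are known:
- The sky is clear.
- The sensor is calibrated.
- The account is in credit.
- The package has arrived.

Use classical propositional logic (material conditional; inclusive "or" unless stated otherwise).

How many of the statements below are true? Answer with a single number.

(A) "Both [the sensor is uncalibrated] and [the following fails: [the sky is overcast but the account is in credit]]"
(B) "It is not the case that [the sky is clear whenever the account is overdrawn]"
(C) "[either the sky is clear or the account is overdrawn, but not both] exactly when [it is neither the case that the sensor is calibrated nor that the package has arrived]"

Let N = "the sensor is calibrated" (True), R = "the sky is overcast" (False), S = "the account is overdrawn" (False), P = "the package has arrived" (True).

(A): Parsed as not N and not (R and not S)

not N = not True = False
not S = not False = True
R and not S = False and True = False
not (R and not S) = not False = True
not N and not (R and not S) = False and True = False
Hence (A) is false.

(B): This is not (S -> not R).

not R = not False = True
S -> not R = False -> True = True
not (S -> not R) = not True = False
Hence (B) is false.

(C): This is (not R xor S) iff (N nor P).

not R = not False = True
not R xor S = True xor False = True
N nor P = True nor True = False
(not R xor S) iff (N nor P) = True iff False = False
Hence (C) is false.

True statements: 0 (none).

0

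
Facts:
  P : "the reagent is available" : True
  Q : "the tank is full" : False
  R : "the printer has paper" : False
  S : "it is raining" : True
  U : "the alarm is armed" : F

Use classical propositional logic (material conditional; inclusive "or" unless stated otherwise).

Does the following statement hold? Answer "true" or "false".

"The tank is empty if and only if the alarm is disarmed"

Values: Q=False, U=False.
This is not Q iff not U.

not Q = not False = True
not U = not False = True
not Q iff not U = True iff True = True

The statement is true.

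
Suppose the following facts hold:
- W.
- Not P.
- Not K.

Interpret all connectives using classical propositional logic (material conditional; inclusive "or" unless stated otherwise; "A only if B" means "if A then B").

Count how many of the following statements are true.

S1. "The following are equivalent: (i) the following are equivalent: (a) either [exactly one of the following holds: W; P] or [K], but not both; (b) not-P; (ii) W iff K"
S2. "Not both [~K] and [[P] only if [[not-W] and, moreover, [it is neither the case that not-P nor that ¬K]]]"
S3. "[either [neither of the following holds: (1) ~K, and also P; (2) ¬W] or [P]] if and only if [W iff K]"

0

S1: In symbols: (((W ⊕ P) ⊕ K) ↔ ¬P) ↔ (W ↔ K)

W ⊕ P = T ⊕ F = T
(W ⊕ P) ⊕ K = T ⊕ F = T
¬P = ¬F = T
((W ⊕ P) ⊕ K) ↔ ¬P = T ↔ T = T
W ↔ K = T ↔ F = F
(((W ⊕ P) ⊕ K) ↔ ¬P) ↔ (W ↔ K) = T ↔ F = F
So S1 is false.

S2: Parsed as ¬K ↑ (P → (¬W ∧ (¬P ↓ ¬K)))

¬K = ¬F = T
¬W = ¬T = F
¬P = ¬F = T
¬K = ¬F = T
¬P ↓ ¬K = T ↓ T = F
¬W ∧ (¬P ↓ ¬K) = F ∧ F = F
P → (¬W ∧ (¬P ↓ ¬K)) = F → F = T
¬K ↑ (P → (¬W ∧ (¬P ↓ ¬K))) = T ↑ T = F
So S2 is false.

S3: This is (((¬K ∧ P) ↓ ¬W) ∨ P) ↔ (W ↔ K).

¬K = ¬F = T
¬K ∧ P = T ∧ F = F
¬W = ¬T = F
(¬K ∧ P) ↓ ¬W = F ↓ F = T
((¬K ∧ P) ↓ ¬W) ∨ P = T ∨ F = T
W ↔ K = T ↔ F = F
(((¬K ∧ P) ↓ ¬W) ∨ P) ↔ (W ↔ K) = T ↔ F = F
So S3 is false.

0 of the 3 statements are true (none).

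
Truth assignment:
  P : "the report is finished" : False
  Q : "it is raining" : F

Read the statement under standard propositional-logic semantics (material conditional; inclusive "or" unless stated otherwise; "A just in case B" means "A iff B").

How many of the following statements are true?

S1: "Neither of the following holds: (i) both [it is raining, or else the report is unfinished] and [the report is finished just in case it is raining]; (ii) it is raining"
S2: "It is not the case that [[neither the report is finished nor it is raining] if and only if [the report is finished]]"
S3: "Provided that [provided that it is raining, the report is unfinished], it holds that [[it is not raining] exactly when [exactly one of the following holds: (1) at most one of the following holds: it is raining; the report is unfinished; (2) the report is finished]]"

S1: In symbols: ((Q | ~P) & (P <-> Q)) nor Q

~P = ~F = T
Q | ~P = F | T = T
P <-> Q = F <-> F = T
(Q | ~P) & (P <-> Q) = T & T = T
((Q | ~P) & (P <-> Q)) nor Q = T nor F = F
So S1 is false.

S2: Parsed as ~((P nor Q) <-> P)

P nor Q = F nor F = T
(P nor Q) <-> P = T <-> F = F
~((P nor Q) <-> P) = ~F = T
Hence S2 is true.

S3: Parsed as (Q -> ~P) -> (~Q <-> ((Q nand ~P) xor P))

~P = ~F = T
Q -> ~P = F -> T = T
~Q = ~F = T
~P = ~F = T
Q nand ~P = F nand T = T
(Q nand ~P) xor P = T xor F = T
~Q <-> ((Q nand ~P) xor P) = T <-> T = T
(Q -> ~P) -> (~Q <-> ((Q nand ~P) xor P)) = T -> T = T
Thus S3 is true.

True statements: 2.

2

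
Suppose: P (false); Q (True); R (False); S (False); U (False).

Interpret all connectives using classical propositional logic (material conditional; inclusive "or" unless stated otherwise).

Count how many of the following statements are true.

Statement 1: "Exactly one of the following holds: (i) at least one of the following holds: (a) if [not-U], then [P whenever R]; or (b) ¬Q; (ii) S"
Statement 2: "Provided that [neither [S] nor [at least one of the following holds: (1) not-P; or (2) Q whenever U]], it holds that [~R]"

2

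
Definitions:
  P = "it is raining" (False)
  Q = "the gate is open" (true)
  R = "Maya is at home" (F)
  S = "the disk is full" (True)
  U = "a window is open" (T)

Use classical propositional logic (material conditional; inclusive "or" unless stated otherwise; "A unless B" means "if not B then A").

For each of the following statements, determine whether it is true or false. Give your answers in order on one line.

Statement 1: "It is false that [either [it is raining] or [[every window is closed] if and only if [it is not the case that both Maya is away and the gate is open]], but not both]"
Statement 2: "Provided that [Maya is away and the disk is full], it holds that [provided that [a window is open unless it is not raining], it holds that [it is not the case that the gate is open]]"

Statement 1 False / Statement 2 False

Statement 1: Formalization: ¬(P ⊕ (¬U ↔ (¬R ↑ Q)))

¬U = ¬T = F
¬R = ¬F = T
¬R ↑ Q = T ↑ T = F
¬U ↔ (¬R ↑ Q) = F ↔ F = T
P ⊕ (¬U ↔ (¬R ↑ Q)) = F ⊕ T = T
¬(P ⊕ (¬U ↔ (¬R ↑ Q))) = ¬T = F
Thus Statement 1 is false.

Statement 2: Formalization: (¬R ∧ S) → ((U ∨ ¬P) → ¬Q)

¬R = ¬F = T
¬R ∧ S = T ∧ T = T
¬P = ¬F = T
U ∨ ¬P = T ∨ T = T
¬Q = ¬T = F
(U ∨ ¬P) → ¬Q = T → F = F
(¬R ∧ S) → ((U ∨ ¬P) → ¬Q) = T → F = F
Thus Statement 2 is false.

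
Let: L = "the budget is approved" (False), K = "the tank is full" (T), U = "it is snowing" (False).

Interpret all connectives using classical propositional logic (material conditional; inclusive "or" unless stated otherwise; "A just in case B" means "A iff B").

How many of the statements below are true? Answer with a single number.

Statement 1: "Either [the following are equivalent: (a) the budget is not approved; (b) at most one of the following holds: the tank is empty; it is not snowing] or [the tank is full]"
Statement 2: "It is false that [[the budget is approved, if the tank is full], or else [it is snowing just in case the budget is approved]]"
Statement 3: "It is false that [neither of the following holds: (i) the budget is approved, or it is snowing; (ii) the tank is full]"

2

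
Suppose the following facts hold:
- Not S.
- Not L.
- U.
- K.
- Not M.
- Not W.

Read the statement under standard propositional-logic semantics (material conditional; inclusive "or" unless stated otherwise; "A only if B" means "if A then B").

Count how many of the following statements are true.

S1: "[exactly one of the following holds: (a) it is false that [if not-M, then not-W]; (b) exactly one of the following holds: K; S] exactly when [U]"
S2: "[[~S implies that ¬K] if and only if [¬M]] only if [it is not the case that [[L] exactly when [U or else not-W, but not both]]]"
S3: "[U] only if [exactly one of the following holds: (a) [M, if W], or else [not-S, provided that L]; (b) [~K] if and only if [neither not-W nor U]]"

S1: Formalization: (not (not M -> not W) xor (K xor S)) iff U

not M = not False = True
not W = not False = True
not M -> not W = True -> True = True
not (not M -> not W) = not True = False
K xor S = True xor False = True
not (not M -> not W) xor (K xor S) = False xor True = True
(not (not M -> not W) xor (K xor S)) iff U = True iff True = True
Thus S1 is true.

S2: Parsed as ((not S -> not K) iff not M) -> not (L iff (U xor not W))

not S = not False = True
not K = not True = False
not S -> not K = True -> False = False
not M = not False = True
(not S -> not K) iff not M = False iff True = False
not W = not False = True
U xor not W = True xor True = False
L iff (U xor not W) = False iff False = True
not (L iff (U xor not W)) = not True = False
((not S -> not K) iff not M) -> not (L iff (U xor not W)) = False -> False = True
Thus S2 is true.

S3: Parsed as U -> (((W -> M) or (L -> not S)) xor (not K iff (not W nor U)))

W -> M = False -> False = True
not S = not False = True
L -> not S = False -> True = True
(W -> M) or (L -> not S) = True or True = True
not K = not True = False
not W = not False = True
not W nor U = True nor True = False
not K iff (not W nor U) = False iff False = True
((W -> M) or (L -> not S)) xor (not K iff (not W nor U)) = True xor True = False
U -> (((W -> M) or (L -> not S)) xor (not K iff (not W nor U))) = True -> False = False
Thus S3 is false.

2 of the 3 statements are true (S1, S2).

2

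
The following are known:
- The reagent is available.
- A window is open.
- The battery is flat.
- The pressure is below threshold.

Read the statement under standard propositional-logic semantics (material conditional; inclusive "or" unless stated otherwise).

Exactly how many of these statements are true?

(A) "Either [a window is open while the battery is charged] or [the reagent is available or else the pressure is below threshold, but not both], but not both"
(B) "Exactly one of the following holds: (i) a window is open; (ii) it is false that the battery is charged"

0

Let S = "a window is open" (T), H = "the battery is charged" (F), U = "the reagent is available" (T), D = "the pressure is above threshold" (F).

(A): This is (S ∧ H) ⊕ (U ⊕ ¬D).

S ∧ H = T ∧ F = F
¬D = ¬F = T
U ⊕ ¬D = T ⊕ T = F
(S ∧ H) ⊕ (U ⊕ ¬D) = F ⊕ F = F
So (A) is false.

(B): Formalization: S ⊕ ¬H

¬H = ¬F = T
S ⊕ ¬H = T ⊕ T = F
Hence (B) is false.

0 of the 2 statements are true (none).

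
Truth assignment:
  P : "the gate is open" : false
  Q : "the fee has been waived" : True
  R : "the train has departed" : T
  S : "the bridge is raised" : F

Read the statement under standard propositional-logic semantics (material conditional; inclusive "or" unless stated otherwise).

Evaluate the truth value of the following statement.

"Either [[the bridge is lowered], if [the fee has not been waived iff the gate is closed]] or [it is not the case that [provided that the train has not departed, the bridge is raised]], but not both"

true

This is ((~Q <-> ~P) -> ~S) xor ~(~R -> S).

~Q = ~T = F
~P = ~F = T
~Q <-> ~P = F <-> T = F
~S = ~F = T
(~Q <-> ~P) -> ~S = F -> T = T
~R = ~T = F
~R -> S = F -> F = T
~(~R -> S) = ~T = F
((~Q <-> ~P) -> ~S) xor ~(~R -> S) = T xor F = T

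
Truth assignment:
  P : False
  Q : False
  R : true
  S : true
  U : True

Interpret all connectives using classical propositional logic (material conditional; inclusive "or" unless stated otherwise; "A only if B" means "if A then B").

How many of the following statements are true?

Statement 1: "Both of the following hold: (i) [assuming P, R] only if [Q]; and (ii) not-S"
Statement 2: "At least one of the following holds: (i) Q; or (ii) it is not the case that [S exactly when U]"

Statement 1: This is ((P -> R) -> Q) and not S.

P -> R = False -> True = True
(P -> R) -> Q = True -> False = False
not S = not True = False
((P -> R) -> Q) and not S = False and False = False
Thus Statement 1 is false.

Statement 2: Formalization: Q or not (S iff U)

S iff U = True iff True = True
not (S iff U) = not True = False
Q or not (S iff U) = False or False = False
Thus Statement 2 is false.

0 of the 2 statements are true (none).

0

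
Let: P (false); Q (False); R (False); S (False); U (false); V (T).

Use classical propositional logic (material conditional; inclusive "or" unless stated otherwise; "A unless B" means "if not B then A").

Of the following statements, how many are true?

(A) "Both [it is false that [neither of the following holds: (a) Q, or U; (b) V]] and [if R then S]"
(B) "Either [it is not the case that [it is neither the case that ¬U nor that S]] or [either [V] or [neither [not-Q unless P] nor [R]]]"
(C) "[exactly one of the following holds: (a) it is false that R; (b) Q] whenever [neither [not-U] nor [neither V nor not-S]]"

3

(A): This is ¬((Q ∨ U) ↓ V) ∧ (R → S).

Q ∨ U = F ∨ F = F
(Q ∨ U) ↓ V = F ↓ T = F
¬((Q ∨ U) ↓ V) = ¬F = T
R → S = F → F = T
¬((Q ∨ U) ↓ V) ∧ (R → S) = T ∧ T = T
Hence (A) is true.

(B): Formalization: ¬(¬U ↓ S) ∨ (V ∨ ((¬Q ∨ P) ↓ R))

¬U = ¬F = T
¬U ↓ S = T ↓ F = F
¬(¬U ↓ S) = ¬F = T
¬Q = ¬F = T
¬Q ∨ P = T ∨ F = T
(¬Q ∨ P) ↓ R = T ↓ F = F
V ∨ ((¬Q ∨ P) ↓ R) = T ∨ F = T
¬(¬U ↓ S) ∨ (V ∨ ((¬Q ∨ P) ↓ R)) = T ∨ T = T
So (B) is true.

(C): Formalization: (¬U ↓ (V ↓ ¬S)) → (¬R ⊕ Q)

¬U = ¬F = T
¬S = ¬F = T
V ↓ ¬S = T ↓ T = F
¬U ↓ (V ↓ ¬S) = T ↓ F = F
¬R = ¬F = T
¬R ⊕ Q = T ⊕ F = T
(¬U ↓ (V ↓ ¬S)) → (¬R ⊕ Q) = F → T = T
So (C) is true.

Count: 3.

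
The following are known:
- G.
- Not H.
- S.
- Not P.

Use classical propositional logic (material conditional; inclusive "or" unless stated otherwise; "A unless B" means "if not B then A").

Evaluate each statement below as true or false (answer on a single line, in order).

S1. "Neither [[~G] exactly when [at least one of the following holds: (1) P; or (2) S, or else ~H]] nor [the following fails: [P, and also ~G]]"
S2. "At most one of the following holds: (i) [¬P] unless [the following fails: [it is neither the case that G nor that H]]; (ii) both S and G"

S1 False; S2 False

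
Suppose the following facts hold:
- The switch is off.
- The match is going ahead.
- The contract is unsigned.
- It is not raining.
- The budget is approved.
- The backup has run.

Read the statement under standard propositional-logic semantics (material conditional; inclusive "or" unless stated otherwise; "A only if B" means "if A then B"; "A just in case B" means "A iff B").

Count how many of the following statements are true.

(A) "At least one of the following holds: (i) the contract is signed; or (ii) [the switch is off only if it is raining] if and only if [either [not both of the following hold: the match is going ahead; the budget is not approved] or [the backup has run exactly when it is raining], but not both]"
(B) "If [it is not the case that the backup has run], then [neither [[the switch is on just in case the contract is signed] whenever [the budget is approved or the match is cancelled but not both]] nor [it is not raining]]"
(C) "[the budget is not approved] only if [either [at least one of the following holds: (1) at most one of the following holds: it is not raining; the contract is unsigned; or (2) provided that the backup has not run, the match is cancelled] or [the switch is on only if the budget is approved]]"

2

Let R = "the contract is signed" (F), P = "the switch is on" (F), S = "it is raining" (F), Q = "the match is cancelled" (F), U = "the budget is approved" (T), V = "the backup has run" (T).

(A): Parsed as R | ((~P -> S) <-> ((~Q nand ~U) xor (V <-> S)))

~P = ~F = T
~P -> S = T -> F = F
~Q = ~F = T
~U = ~T = F
~Q nand ~U = T nand F = T
V <-> S = T <-> F = F
(~Q nand ~U) xor (V <-> S) = T xor F = T
(~P -> S) <-> ((~Q nand ~U) xor (V <-> S)) = F <-> T = F
R | ((~P -> S) <-> ((~Q nand ~U) xor (V <-> S))) = F | F = F
Hence (A) is false.

(B): This is ~V -> (((U xor Q) -> (P <-> R)) nor ~S).

~V = ~T = F
U xor Q = T xor F = T
P <-> R = F <-> F = T
(U xor Q) -> (P <-> R) = T -> T = T
~S = ~F = T
((U xor Q) -> (P <-> R)) nor ~S = T nor T = F
~V -> (((U xor Q) -> (P <-> R)) nor ~S) = F -> F = T
Hence (B) is true.

(C): Formalization: ~U -> (((~S nand ~R) | (~V -> Q)) | (P -> U))

~U = ~T = F
~S = ~F = T
~R = ~F = T
~S nand ~R = T nand T = F
~V = ~T = F
~V -> Q = F -> F = T
(~S nand ~R) | (~V -> Q) = F | T = T
P -> U = F -> T = T
((~S nand ~R) | (~V -> Q)) | (P -> U) = T | T = T
~U -> (((~S nand ~R) | (~V -> Q)) | (P -> U)) = F -> T = T
Thus (C) is true.

Count: 2.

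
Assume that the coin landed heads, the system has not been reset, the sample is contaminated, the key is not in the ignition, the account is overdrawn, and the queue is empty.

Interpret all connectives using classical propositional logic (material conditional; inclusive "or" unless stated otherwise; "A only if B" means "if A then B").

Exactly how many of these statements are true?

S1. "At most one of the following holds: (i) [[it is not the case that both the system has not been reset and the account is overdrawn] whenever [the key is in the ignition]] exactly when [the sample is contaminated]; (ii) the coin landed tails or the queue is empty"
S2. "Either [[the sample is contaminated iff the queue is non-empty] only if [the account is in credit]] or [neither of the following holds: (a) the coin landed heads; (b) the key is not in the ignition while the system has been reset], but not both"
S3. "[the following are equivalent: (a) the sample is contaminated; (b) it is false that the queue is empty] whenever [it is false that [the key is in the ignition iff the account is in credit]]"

2

Let S = "the key is in the ignition" (F), Q = "the system has been reset" (F), U = "the account is overdrawn" (T), R = "the sample is contaminated" (T), P = "the coin landed heads" (T), V = "the queue is empty" (T).

S1: Formalization: ((S → (¬Q ↑ U)) ↔ R) ↑ (¬P ∨ V)

¬Q = ¬F = T
¬Q ↑ U = T ↑ T = F
S → (¬Q ↑ U) = F → F = T
(S → (¬Q ↑ U)) ↔ R = T ↔ T = T
¬P = ¬T = F
¬P ∨ V = F ∨ T = T
((S → (¬Q ↑ U)) ↔ R) ↑ (¬P ∨ V) = T ↑ T = F
Hence S1 is false.

S2: This is ((R ↔ ¬V) → ¬U) ⊕ (P ↓ (¬S ∧ Q)).

¬V = ¬T = F
R ↔ ¬V = T ↔ F = F
¬U = ¬T = F
(R ↔ ¬V) → ¬U = F → F = T
¬S = ¬F = T
¬S ∧ Q = T ∧ F = F
P ↓ (¬S ∧ Q) = T ↓ F = F
((R ↔ ¬V) → ¬U) ⊕ (P ↓ (¬S ∧ Q)) = T ⊕ F = T
Hence S2 is true.

S3: This is ¬(S ↔ ¬U) → (R ↔ ¬V).

¬U = ¬T = F
S ↔ ¬U = F ↔ F = T
¬(S ↔ ¬U) = ¬T = F
¬V = ¬T = F
R ↔ ¬V = T ↔ F = F
¬(S ↔ ¬U) → (R ↔ ¬V) = F → F = T
Thus S3 is true.

True statements: 2 (S2, S3).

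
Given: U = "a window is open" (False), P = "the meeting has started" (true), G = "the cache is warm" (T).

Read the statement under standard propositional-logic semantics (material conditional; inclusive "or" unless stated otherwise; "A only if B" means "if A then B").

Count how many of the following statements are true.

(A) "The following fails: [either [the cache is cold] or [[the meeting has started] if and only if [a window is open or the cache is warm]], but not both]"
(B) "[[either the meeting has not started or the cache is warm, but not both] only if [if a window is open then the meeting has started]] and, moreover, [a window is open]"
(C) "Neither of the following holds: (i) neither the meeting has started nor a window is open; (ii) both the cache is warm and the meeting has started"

(A): Parsed as not (not G xor (P iff (U or G)))

not G = not True = False
U or G = False or True = True
P iff (U or G) = True iff True = True
not G xor (P iff (U or G)) = False xor True = True
not (not G xor (P iff (U or G))) = not True = False
Thus (A) is false.

(B): This is ((not P xor G) -> (U -> P)) and U.

not P = not True = False
not P xor G = False xor True = True
U -> P = False -> True = True
(not P xor G) -> (U -> P) = True -> True = True
((not P xor G) -> (U -> P)) and U = True and False = False
So (B) is false.

(C): In symbols: (P nor U) nor (G and P)

P nor U = True nor False = False
G and P = True and True = True
(P nor U) nor (G and P) = False nor True = False
So (C) is false.

Count: 0.

0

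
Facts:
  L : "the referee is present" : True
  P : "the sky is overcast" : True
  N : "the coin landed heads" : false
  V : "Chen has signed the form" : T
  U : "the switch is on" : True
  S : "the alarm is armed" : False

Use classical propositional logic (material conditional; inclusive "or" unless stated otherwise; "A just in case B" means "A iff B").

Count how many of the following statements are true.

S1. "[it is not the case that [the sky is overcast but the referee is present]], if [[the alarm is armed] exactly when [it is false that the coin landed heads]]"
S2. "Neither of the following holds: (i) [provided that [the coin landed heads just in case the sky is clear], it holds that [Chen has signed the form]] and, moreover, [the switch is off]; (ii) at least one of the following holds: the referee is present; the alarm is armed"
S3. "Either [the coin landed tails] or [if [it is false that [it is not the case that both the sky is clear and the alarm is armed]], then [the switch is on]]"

2

S1: Formalization: (S iff not N) -> not (P and L)

not N = not False = True
S iff not N = False iff True = False
P and L = True and True = True
not (P and L) = not True = False
(S iff not N) -> not (P and L) = False -> False = True
Hence S1 is true.

S2: Parsed as (((N iff not P) -> V) and not U) nor (L or S)

not P = not True = False
N iff not P = False iff False = True
(N iff not P) -> V = True -> True = True
not U = not True = False
((N iff not P) -> V) and not U = True and False = False
L or S = True or False = True
(((N iff not P) -> V) and not U) nor (L or S) = False nor True = False
Hence S2 is false.

S3: This is not N or (not (not P nand S) -> U).

not N = not False = True
not P = not True = False
not P nand S = False nand False = True
not (not P nand S) = not True = False
not (not P nand S) -> U = False -> True = True
not N or (not (not P nand S) -> U) = True or True = True
So S3 is true.

True statements: 2.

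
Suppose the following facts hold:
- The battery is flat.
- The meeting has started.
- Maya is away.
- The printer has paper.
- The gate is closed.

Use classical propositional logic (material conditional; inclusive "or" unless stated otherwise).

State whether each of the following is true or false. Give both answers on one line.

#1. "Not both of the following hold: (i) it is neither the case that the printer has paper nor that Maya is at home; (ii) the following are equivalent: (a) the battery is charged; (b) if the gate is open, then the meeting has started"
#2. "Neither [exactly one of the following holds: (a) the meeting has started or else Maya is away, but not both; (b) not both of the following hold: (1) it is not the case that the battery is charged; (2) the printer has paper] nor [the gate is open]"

#1 True / #2 True

Let S = "the printer has paper" (T), R = "Maya is at home" (F), P = "the battery is charged" (F), U = "the gate is open" (F), Q = "the meeting has started" (T).

#1: Parsed as (S nor R) nand (P <-> (U -> Q))

S nor R = T nor F = F
U -> Q = F -> T = T
P <-> (U -> Q) = F <-> T = F
(S nor R) nand (P <-> (U -> Q)) = F nand F = T
So #1 is true.

#2: This is ((Q xor ~R) xor (~P nand S)) nor U.

~R = ~F = T
Q xor ~R = T xor T = F
~P = ~F = T
~P nand S = T nand T = F
(Q xor ~R) xor (~P nand S) = F xor F = F
((Q xor ~R) xor (~P nand S)) nor U = F nor F = T
Hence #2 is true.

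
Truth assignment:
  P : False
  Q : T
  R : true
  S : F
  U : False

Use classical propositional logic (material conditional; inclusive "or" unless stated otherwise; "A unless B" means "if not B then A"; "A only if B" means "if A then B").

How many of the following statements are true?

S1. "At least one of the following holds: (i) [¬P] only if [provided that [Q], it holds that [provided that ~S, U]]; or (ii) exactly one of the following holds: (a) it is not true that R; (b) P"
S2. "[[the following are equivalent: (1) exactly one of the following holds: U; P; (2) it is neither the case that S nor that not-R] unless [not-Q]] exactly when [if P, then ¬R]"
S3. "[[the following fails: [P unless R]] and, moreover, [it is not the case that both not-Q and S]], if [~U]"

S1: Parsed as (~P -> (Q -> (~S -> U))) | (~R xor P)

~P = ~F = T
~S = ~F = T
~S -> U = T -> F = F
Q -> (~S -> U) = T -> F = F
~P -> (Q -> (~S -> U)) = T -> F = F
~R = ~T = F
~R xor P = F xor F = F
(~P -> (Q -> (~S -> U))) | (~R xor P) = F | F = F
Hence S1 is false.

S2: In symbols: (((U xor P) <-> (S nor ~R)) | ~Q) <-> (P -> ~R)

U xor P = F xor F = F
~R = ~T = F
S nor ~R = F nor F = T
(U xor P) <-> (S nor ~R) = F <-> T = F
~Q = ~T = F
((U xor P) <-> (S nor ~R)) | ~Q = F | F = F
~R = ~T = F
P -> ~R = F -> F = T
(((U xor P) <-> (S nor ~R)) | ~Q) <-> (P -> ~R) = F <-> T = F
So S2 is false.

S3: Parsed as ~U -> (~(P | R) & (~Q nand S))

~U = ~F = T
P | R = F | T = T
~(P | R) = ~T = F
~Q = ~T = F
~Q nand S = F nand F = T
~(P | R) & (~Q nand S) = F & T = F
~U -> (~(P | R) & (~Q nand S)) = T -> F = F
So S3 is false.

Count: 0.

0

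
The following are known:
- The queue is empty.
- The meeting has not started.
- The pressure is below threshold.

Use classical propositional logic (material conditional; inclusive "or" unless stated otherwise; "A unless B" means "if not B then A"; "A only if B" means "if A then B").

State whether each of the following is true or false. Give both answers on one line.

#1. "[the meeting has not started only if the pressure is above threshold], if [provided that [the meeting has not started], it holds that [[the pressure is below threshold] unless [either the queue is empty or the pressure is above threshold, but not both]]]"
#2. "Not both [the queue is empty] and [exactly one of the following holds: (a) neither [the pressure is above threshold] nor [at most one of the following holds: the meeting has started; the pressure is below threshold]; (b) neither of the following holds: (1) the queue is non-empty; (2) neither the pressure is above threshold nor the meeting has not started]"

#1 False / #2 False

Let Q = "the meeting has started" (F), R = "the pressure is above threshold" (F), P = "the queue is empty" (T).

#1: Formalization: (~Q -> (~R | (P xor R))) -> (~Q -> R)

~Q = ~F = T
~R = ~F = T
P xor R = T xor F = T
~R | (P xor R) = T | T = T
~Q -> (~R | (P xor R)) = T -> T = T
~Q = ~F = T
~Q -> R = T -> F = F
(~Q -> (~R | (P xor R))) -> (~Q -> R) = T -> F = F
Thus #1 is false.

#2: Formalization: P nand ((R nor (Q nand ~R)) xor (~P nor (R nor ~Q)))

~R = ~F = T
Q nand ~R = F nand T = T
R nor (Q nand ~R) = F nor T = F
~P = ~T = F
~Q = ~F = T
R nor ~Q = F nor T = F
~P nor (R nor ~Q) = F nor F = T
(R nor (Q nand ~R)) xor (~P nor (R nor ~Q)) = F xor T = T
P nand ((R nor (Q nand ~R)) xor (~P nor (R nor ~Q))) = T nand T = F
Hence #2 is false.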